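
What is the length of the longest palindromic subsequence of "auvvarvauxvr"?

One longest palindromic subsequence is rvxvr (positions 6,7,10,11,12); it reads the same forward and backward, and the interval DP gives dp[1][12] = 5.

5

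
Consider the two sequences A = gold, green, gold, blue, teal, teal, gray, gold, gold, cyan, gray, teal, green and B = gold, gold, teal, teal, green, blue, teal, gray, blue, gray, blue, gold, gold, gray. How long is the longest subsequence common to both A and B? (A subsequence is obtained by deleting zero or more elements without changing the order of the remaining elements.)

A longest common subsequence is gold, green, blue, teal, gray, gold, gold, gray (length 8); the LCS DP confirms no longer common subsequence exists.

8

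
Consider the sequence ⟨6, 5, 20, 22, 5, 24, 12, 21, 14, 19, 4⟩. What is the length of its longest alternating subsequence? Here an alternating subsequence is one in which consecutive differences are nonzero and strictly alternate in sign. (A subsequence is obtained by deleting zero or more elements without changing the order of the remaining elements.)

10

Track the best alternating length ending on an up-step vs a down-step at each position: up/down = 1/1, 1/2, 3/1, 3/1, 1/4, 5/1, 5/6, 7/6, 7/8, 9/8, 1/10.
The maximum over both is 10; one such subsequence is 6, 5, 20, 5, 24, 12, 21, 14, 19, 4.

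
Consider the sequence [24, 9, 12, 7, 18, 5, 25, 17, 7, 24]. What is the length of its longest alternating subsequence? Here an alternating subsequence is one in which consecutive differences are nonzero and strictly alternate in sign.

9

A longest alternating subsequence is 24, 9, 12, 7, 18, 5, 25, 17, 24 (positions 1,2,3,4,5,6,7,8,10); its 8 consecutive differences strictly alternate in sign, and length 9 is optimal.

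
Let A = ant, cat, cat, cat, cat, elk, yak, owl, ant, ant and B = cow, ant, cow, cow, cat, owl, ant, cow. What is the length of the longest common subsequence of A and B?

Backtracking the LCS table gives one alignment: ant (A1,B2) → cat (A5,B5) → owl (A8,B6) → ant (A9,B7).
So the longest common subsequence has length 4.

4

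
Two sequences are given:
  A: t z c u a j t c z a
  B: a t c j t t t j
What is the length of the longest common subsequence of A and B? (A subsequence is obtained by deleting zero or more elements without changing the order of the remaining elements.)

A longest common subsequence is tcjt (length 4); the LCS DP confirms no longer common subsequence exists.

4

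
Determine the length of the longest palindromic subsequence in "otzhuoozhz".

6

One longest palindromic subsequence is zhoohz (positions 3,4,6,7,9,10); it reads the same forward and backward, and the interval DP gives dp[1][10] = 6.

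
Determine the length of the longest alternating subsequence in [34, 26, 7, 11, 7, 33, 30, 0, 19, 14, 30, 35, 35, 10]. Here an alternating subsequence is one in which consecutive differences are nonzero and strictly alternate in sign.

10

Track the best alternating length ending on an up-step vs a down-step at each position: up/down = 1/1, 1/2, 1/2, 3/2, 1/4, 5/2, 5/6, 1/6, 7/6, 7/8, 9/6, 9/1, 9/1, 7/10.
The maximum over both is 10; one such subsequence is 34, 7, 11, 7, 33, 0, 19, 14, 30, 10.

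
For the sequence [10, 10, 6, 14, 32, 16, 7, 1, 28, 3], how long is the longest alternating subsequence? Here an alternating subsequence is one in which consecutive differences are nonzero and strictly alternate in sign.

6

Track the best alternating length ending on an up-step vs a down-step at each position: up/down = 1/1, 1/1, 1/2, 3/1, 3/1, 3/4, 3/4, 1/4, 5/4, 5/6.
The maximum over both is 6; one such subsequence is 10, 6, 32, 16, 28, 3.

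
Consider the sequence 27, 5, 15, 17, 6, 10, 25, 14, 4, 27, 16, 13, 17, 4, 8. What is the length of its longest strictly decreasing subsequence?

Let dp[i] be the longest decreasing subsequence ending at position i. Then dp = [1, 2, 2, 2, 3, 3, 2, 3, 4, 1, 3, 4, 3, 5, 5].
The maximum is 5; one witness is 27, 15, 14, 13, 4 at positions 1,3,8,12,14.

5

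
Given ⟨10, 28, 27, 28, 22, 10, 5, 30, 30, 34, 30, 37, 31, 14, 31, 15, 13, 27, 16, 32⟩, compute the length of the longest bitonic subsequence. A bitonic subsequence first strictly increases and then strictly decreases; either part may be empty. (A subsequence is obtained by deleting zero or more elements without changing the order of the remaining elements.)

One longest bitonic subsequence is 10, 27, 28, 30, 34, 37, 31, 27, 16 (positions 1,3,4,8,10,12,15,18,19): it rises to 37 then falls. Length 9 is optimal.

9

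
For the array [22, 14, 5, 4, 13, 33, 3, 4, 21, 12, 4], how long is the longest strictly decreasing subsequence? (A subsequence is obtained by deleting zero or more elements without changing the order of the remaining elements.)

One longest decreasing subsequence is 22, 14, 5, 4, 3 (positions 1,2,3,4,7), of length 5; no longer one exists.

5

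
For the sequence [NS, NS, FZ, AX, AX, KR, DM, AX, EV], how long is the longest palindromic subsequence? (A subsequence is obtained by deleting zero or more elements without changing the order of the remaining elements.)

3

One longest palindromic subsequence is AX DM AX (positions 5,7,8); it reads the same forward and backward, and the interval DP gives dp[1][9] = 3.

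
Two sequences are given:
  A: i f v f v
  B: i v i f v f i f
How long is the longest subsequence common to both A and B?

Backtracking the LCS table gives one alignment: i (A1,B3) → f (A2,B4) → v (A3,B5) → f (A4,B8).
So the longest common subsequence has length 4.

4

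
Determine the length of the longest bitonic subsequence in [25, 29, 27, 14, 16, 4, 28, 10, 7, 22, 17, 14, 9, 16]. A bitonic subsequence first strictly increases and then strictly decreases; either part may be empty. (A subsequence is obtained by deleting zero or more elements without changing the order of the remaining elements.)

7

One longest bitonic subsequence is 25, 29, 28, 22, 17, 14, 9 (positions 1,2,7,10,11,12,13): it rises to 29 then falls. Length 7 is optimal.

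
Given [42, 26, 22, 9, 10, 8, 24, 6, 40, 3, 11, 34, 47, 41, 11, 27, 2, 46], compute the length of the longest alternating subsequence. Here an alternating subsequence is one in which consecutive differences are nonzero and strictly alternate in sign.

13

Track the best alternating length ending on an up-step vs a down-step at each position: up/down = 1/1, 1/2, 1/2, 1/2, 3/2, 1/4, 5/2, 1/6, 7/2, 1/8, 9/8, 9/8, 9/1, 9/10, 9/10, 11/10, 1/12, 13/10.
The maximum over both is 13; one such subsequence is 42, 9, 10, 8, 24, 6, 40, 3, 34, 11, 27, 2, 46.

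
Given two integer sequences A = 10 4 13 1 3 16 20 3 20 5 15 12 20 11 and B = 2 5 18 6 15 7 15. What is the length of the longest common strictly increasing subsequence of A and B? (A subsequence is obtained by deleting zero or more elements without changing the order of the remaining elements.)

A longest common strictly increasing subsequence is 5, 15 (length 2); it appears in order in both A and B, and no longer such subsequence exists.

2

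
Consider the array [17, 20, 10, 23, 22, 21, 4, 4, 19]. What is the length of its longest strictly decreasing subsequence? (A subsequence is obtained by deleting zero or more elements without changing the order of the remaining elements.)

4

Let dp[i] be the longest decreasing subsequence ending at position i. Then dp = [1, 1, 2, 1, 2, 3, 4, 4, 4].
The maximum is 4; one witness is 23, 22, 21, 4 at positions 4,5,6,7.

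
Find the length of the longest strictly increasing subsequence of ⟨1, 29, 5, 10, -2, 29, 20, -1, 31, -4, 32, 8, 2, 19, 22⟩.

Scanning left to right, the best length ending at each element is: 1→1, 29→2, 5→2, 10→3, -2→1, 29→4, 20→4, -1→2, 31→5, -4→1, 32→6, 8→3, 2→3, 19→4, 22→5.
So the longest increasing subsequence has length 6, e.g. 1, 5, 10, 29, 31, 32.

6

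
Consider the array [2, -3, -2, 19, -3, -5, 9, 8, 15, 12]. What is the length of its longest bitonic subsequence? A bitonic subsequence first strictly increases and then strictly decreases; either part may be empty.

Let inc[i] be the LIS ending at i and dec[i] the longest strictly decreasing subsequence starting at i. inc = [1, 1, 2, 3, 1, 1, 3, 3, 4, 4], dec = [4, 2, 3, 3, 2, 1, 2, 1, 2, 1].
max_i inc[i]+dec[i]−1 = 5, with one witness -3, -2, 19, 15, 12.

5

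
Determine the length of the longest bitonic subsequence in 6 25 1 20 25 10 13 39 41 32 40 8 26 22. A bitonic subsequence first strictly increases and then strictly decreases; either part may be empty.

One longest bitonic subsequence is 6, 20, 25, 39, 41, 40, 26, 22 (positions 1,4,5,8,9,11,13,14): it rises to 41 then falls. Length 8 is optimal.

8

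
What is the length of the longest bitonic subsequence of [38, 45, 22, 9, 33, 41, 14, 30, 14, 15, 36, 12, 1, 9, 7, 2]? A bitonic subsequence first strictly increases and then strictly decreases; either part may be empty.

Let inc[i] be the LIS ending at i and dec[i] the longest strictly decreasing subsequence starting at i. inc = [1, 2, 1, 1, 2, 3, 2, 3, 2, 3, 4, 2, 1, 2, 2, 2], dec = [8, 8, 6, 3, 7, 7, 5, 6, 5, 5, 5, 4, 1, 3, 2, 1].
max_i inc[i]+dec[i]−1 = 9, with one witness 38, 45, 41, 30, 15, 12, 9, 7, 2.

9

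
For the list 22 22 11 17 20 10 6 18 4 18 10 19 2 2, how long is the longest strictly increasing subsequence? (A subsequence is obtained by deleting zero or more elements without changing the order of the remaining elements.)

4

Let dp[i] be the longest increasing subsequence ending at position i. Then dp = [1, 1, 1, 2, 3, 1, 1, 3, 1, 3, 2, 4, 1, 1].
The maximum is 4; one witness is 11, 17, 18, 19 at positions 3,4,8,12.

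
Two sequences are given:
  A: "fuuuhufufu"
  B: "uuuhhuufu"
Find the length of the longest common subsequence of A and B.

A longest common subsequence is uuuhuufu (length 8); the LCS DP confirms no longer common subsequence exists.

8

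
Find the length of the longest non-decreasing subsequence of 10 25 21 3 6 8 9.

One longest non-decreasing subsequence is 3, 6, 8, 9 (positions 4,5,6,7), of length 4; no longer one exists.

4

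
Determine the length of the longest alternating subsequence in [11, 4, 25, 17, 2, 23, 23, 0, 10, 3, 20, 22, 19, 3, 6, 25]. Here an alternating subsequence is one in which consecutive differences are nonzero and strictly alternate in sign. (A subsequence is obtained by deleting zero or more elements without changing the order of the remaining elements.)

A longest alternating subsequence is 11, 4, 25, 17, 23, 0, 10, 3, 20, 3, 6 (positions 1,2,3,4,6,8,9,10,11,14,15); its 10 consecutive differences strictly alternate in sign, and length 11 is optimal.

11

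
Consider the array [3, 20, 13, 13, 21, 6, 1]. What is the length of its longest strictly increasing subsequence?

3

Let dp[i] be the longest increasing subsequence ending at position i. Then dp = [1, 2, 2, 2, 3, 2, 1].
The maximum is 3; one witness is 3, 20, 21 at positions 1,2,5.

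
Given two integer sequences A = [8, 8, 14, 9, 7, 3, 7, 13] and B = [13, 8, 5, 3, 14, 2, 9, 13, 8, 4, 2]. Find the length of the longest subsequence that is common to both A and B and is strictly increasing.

3

A longest common strictly increasing subsequence is 8, 9, 13 (length 3); it appears in order in both A and B, and no longer such subsequence exists.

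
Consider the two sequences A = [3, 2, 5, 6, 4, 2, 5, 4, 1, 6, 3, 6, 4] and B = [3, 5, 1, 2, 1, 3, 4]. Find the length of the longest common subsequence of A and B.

Backtracking the LCS table gives one alignment: 3 (A1,B1) → 5 (A3,B2) → 2 (A6,B4) → 1 (A9,B5) → 3 (A11,B6) → 4 (A13,B7).
So the longest common subsequence has length 6.

6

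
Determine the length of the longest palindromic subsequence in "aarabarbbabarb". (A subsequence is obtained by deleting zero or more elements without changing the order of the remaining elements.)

One longest palindromic subsequence is rababbabar (positions 3,4,5,6,8,9,10,11,12,13); it reads the same forward and backward, and the interval DP gives dp[1][14] = 10.

10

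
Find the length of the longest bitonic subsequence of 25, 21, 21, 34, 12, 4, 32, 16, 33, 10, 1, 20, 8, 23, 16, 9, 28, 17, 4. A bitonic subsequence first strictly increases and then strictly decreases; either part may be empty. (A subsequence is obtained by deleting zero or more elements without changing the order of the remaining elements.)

7

One longest bitonic subsequence is 25, 34, 33, 23, 16, 9, 4 (positions 1,4,9,14,15,16,19): it rises to 34 then falls. Length 7 is optimal.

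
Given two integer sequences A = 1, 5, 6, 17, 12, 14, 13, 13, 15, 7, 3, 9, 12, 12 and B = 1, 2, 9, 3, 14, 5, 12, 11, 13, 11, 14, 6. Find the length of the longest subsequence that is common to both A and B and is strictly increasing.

4

For each value that appears in both, track the longest common increasing run ending there.
The best achievable length is 4; one witness is 1, 5, 12, 13 (A-positions 1,2,5,7, B-positions 1,6,7,9).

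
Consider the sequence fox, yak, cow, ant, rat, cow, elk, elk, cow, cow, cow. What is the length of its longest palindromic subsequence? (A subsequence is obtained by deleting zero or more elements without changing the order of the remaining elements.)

One longest palindromic subsequence is cow cow elk elk cow cow (positions 3,6,7,8,10,11); it reads the same forward and backward, and the interval DP gives dp[1][11] = 6.

6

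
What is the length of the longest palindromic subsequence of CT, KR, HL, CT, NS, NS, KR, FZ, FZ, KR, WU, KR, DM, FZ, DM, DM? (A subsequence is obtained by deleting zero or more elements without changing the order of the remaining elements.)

6

One longest palindromic subsequence is KR KR FZ FZ KR KR (positions 2,7,8,9,10,12); it reads the same forward and backward, and the interval DP gives dp[1][16] = 6.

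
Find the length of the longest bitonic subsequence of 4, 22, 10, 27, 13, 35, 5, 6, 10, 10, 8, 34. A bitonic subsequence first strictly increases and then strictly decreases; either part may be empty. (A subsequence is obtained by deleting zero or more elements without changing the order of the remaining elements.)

One longest bitonic subsequence is 4, 22, 27, 13, 10, 8 (positions 1,2,4,5,10,11): it rises to 27 then falls. Length 6 is optimal.

6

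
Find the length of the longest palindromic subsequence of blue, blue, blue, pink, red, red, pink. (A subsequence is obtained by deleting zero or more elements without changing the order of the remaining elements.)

4

Using dp[i][j] = 2 + dp[i+1][j−1] if the ends match, else max(dp[i+1][j], dp[i][j−1]):
dp[1][7] = 4. A witness is pink red red pink at positions 4,5,6,7.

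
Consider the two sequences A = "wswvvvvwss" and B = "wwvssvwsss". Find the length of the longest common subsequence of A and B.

A longest common subsequence is wwvvwss (length 7); the LCS DP confirms no longer common subsequence exists.

7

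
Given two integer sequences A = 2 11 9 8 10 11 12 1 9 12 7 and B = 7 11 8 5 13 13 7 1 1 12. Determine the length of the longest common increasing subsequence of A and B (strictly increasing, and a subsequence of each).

2

For each value that appears in both, track the longest common increasing run ending there.
The best achievable length is 2; one witness is 11, 12 (A-positions 2,7, B-positions 2,10).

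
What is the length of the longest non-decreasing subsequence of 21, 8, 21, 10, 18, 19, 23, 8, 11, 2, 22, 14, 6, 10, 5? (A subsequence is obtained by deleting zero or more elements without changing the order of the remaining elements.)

Let dp[i] be the longest non-decreasing subsequence ending at position i. Then dp = [1, 1, 2, 2, 3, 4, 5, 2, 3, 1, 5, 4, 2, 3, 2].
The maximum is 5; one witness is 8, 10, 18, 19, 23 at positions 2,4,5,6,7.

5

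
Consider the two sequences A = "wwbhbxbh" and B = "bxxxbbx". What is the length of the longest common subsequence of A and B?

Backtracking the LCS table gives one alignment: b (A3,B5) → b (A5,B6) → x (A6,B7).
So the longest common subsequence has length 3.

3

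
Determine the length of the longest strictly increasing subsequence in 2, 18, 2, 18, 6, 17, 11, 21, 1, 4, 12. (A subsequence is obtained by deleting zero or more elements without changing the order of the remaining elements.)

Scanning left to right, the best length ending at each element is: 2→1, 18→2, 2→1, 18→2, 6→2, 17→3, 11→3, 21→4, 1→1, 4→2, 12→4.
So the longest increasing subsequence has length 4, e.g. 2, 6, 17, 21.

4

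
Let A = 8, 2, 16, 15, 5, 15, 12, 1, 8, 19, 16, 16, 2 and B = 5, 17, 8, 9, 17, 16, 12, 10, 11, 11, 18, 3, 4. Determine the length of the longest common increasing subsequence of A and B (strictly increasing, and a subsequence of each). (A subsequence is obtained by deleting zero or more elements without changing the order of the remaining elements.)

3

A longest common strictly increasing subsequence is 5, 8, 16 (length 3); it appears in order in both A and B, and no longer such subsequence exists.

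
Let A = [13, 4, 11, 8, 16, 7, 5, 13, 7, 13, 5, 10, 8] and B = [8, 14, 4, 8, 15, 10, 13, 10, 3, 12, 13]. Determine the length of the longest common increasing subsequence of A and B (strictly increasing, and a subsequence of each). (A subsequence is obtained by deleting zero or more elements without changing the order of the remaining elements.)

A longest common strictly increasing subsequence is 4, 8, 10 (length 3); it appears in order in both A and B, and no longer such subsequence exists.

3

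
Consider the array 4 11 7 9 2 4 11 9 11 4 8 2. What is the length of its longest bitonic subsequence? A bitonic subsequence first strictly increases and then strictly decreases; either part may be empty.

7

Let inc[i] be the LIS ending at i and dec[i] the longest strictly decreasing subsequence starting at i. inc = [1, 2, 2, 3, 1, 2, 4, 3, 4, 2, 3, 1], dec = [2, 4, 3, 3, 1, 2, 4, 3, 3, 2, 2, 1].
max_i inc[i]+dec[i]−1 = 7, with one witness 4, 7, 9, 11, 9, 8, 2.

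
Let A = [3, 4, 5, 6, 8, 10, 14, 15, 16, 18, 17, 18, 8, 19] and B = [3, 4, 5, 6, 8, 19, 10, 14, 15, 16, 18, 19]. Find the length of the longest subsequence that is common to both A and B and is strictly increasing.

11

For each value that appears in both, track the longest common increasing run ending there.
The best achievable length is 11; one witness is 3, 4, 5, 6, 8, 10, 14, 15, 16, 18, 19 (A-positions 1,2,3,4,5,6,7,8,9,10,14, B-positions 1,2,3,4,5,7,8,9,10,11,12).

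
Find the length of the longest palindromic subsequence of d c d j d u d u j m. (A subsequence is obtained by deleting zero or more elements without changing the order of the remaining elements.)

One longest palindromic subsequence is juduj (positions 4,6,7,8,9); it reads the same forward and backward, and the interval DP gives dp[1][10] = 5.

5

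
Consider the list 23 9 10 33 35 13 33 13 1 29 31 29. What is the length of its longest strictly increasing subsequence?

5

Let dp[i] be the longest increasing subsequence ending at position i. Then dp = [1, 1, 2, 3, 4, 3, 4, 3, 1, 4, 5, 4].
The maximum is 5; one witness is 9, 10, 13, 29, 31 at positions 2,3,6,10,11.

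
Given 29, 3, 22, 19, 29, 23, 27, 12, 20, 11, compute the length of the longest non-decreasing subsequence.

One longest non-decreasing subsequence is 3, 22, 23, 27 (positions 2,3,6,7), of length 4; no longer one exists.

4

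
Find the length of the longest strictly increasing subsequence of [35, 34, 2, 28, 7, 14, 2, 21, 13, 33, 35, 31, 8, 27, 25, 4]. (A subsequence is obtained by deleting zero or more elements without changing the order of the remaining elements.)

6

Let dp[i] be the longest increasing subsequence ending at position i. Then dp = [1, 1, 1, 2, 2, 3, 1, 4, 3, 5, 6, 5, 3, 5, 5, 2].
The maximum is 6; one witness is 2, 7, 14, 21, 33, 35 at positions 3,5,6,8,10,11.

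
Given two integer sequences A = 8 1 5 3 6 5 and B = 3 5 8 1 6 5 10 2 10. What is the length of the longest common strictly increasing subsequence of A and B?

A longest common strictly increasing subsequence is 3, 5 (length 2); it appears in order in both A and B, and no longer such subsequence exists.

2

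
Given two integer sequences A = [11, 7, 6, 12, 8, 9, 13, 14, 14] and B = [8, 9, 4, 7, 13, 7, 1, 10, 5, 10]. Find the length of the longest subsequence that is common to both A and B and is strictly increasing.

For each value that appears in both, track the longest common increasing run ending there.
The best achievable length is 3; one witness is 8, 9, 13 (A-positions 5,6,7, B-positions 1,2,5).

3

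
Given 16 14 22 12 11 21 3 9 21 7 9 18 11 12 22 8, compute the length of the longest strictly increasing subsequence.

One longest increasing subsequence is 3, 7, 9, 11, 12, 22 (positions 7,10,11,13,14,15), of length 6; no longer one exists.

6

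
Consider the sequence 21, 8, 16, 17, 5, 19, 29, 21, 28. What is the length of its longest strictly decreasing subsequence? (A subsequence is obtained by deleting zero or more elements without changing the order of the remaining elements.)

Let dp[i] be the longest decreasing subsequence ending at position i. Then dp = [1, 2, 2, 2, 3, 2, 1, 2, 2].
The maximum is 3; one witness is 21, 8, 5 at positions 1,2,5.

3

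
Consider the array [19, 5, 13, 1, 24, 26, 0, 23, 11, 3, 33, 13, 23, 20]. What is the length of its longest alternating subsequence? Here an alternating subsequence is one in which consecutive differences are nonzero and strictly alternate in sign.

12

A longest alternating subsequence is 19, 5, 13, 1, 24, 0, 23, 11, 33, 13, 23, 20 (positions 1,2,3,4,5,7,8,9,11,12,13,14); its 11 consecutive differences strictly alternate in sign, and length 12 is optimal.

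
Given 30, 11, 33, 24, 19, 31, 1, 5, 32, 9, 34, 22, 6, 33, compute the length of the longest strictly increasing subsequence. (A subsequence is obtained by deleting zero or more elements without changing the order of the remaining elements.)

Scanning left to right, the best length ending at each element is: 30→1, 11→1, 33→2, 24→2, 19→2, 31→3, 1→1, 5→2, 32→4, 9→3, 34→5, 22→4, 6→3, 33→5.
So the longest increasing subsequence has length 5, e.g. 11, 24, 31, 32, 34.

5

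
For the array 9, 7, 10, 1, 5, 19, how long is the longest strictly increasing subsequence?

3

Scanning left to right, the best length ending at each element is: 9→1, 7→1, 10→2, 1→1, 5→2, 19→3.
So the longest increasing subsequence has length 3, e.g. 9, 10, 19.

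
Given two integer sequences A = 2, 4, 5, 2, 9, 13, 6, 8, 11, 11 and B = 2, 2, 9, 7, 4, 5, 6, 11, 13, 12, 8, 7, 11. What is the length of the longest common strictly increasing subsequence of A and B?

For each value that appears in both, track the longest common increasing run ending there.
The best achievable length is 6; one witness is 2, 4, 5, 6, 8, 11 (A-positions 1,2,3,7,8,9, B-positions 1,5,6,7,11,13).

6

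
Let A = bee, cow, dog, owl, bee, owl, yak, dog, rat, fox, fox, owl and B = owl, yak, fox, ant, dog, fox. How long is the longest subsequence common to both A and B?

Backtracking the LCS table gives one alignment: owl (A6,B1) → yak (A7,B2) → dog (A8,B5) → fox (A11,B6).
So the longest common subsequence has length 4.

4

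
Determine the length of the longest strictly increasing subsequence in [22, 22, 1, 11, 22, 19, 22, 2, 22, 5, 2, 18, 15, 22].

5

Let dp[i] be the longest increasing subsequence ending at position i. Then dp = [1, 1, 1, 2, 3, 3, 4, 2, 4, 3, 2, 4, 4, 5].
The maximum is 5; one witness is 1, 2, 5, 18, 22 at positions 3,8,10,12,14.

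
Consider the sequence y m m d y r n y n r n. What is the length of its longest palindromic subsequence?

Using dp[i][j] = 2 + dp[i+1][j−1] if the ends match, else max(dp[i+1][j], dp[i][j−1]):
dp[1][11] = 5. A witness is rnynr at positions 6,7,8,9,10.

5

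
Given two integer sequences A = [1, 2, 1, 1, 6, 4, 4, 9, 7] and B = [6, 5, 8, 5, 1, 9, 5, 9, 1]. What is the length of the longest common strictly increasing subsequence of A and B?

A longest common strictly increasing subsequence is 6, 9 (length 2); it appears in order in both A and B, and no longer such subsequence exists.

2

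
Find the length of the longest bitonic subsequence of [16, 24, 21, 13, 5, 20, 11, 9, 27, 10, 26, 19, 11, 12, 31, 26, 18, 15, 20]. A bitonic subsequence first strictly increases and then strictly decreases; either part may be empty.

9

Let inc[i] be the LIS ending at i and dec[i] the longest strictly decreasing subsequence starting at i. inc = [1, 2, 2, 1, 1, 2, 2, 2, 3, 3, 4, 4, 4, 5, 6, 6, 6, 6, 7], dec = [4, 6, 5, 3, 1, 4, 2, 1, 5, 1, 4, 3, 1, 1, 4, 3, 2, 1, 1].
max_i inc[i]+dec[i]−1 = 9, with one witness 5, 9, 10, 11, 12, 31, 26, 18, 15.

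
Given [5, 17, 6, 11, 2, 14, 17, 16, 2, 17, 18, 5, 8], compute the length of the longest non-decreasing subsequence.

7

Scanning left to right, the best length ending at each element is: 5→1, 17→2, 6→2, 11→3, 2→1, 14→4, 17→5, 16→5, 2→2, 17→6, 18→7, 5→3, 8→4.
So the longest non-decreasing subsequence has length 7, e.g. 5, 6, 11, 14, 17, 17, 18.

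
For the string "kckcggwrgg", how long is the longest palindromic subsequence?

5

One longest palindromic subsequence is ggrgg (positions 5,6,8,9,10); it reads the same forward and backward, and the interval DP gives dp[1][10] = 5.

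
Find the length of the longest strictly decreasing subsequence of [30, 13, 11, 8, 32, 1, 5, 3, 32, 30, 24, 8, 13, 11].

6

One longest decreasing subsequence is 30, 13, 11, 8, 5, 3 (positions 1,2,3,4,7,8), of length 6; no longer one exists.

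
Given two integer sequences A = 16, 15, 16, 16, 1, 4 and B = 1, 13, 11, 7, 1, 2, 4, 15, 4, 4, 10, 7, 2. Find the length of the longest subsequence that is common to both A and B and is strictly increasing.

2

A longest common strictly increasing subsequence is 1, 4 (length 2); it appears in order in both A and B, and no longer such subsequence exists.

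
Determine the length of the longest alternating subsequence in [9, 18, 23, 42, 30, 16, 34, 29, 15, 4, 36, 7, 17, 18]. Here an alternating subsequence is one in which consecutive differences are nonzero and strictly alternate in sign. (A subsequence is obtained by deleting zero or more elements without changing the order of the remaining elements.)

8

A longest alternating subsequence is 9, 42, 30, 34, 29, 36, 7, 17 (positions 1,4,5,7,8,11,12,13); its 7 consecutive differences strictly alternate in sign, and length 8 is optimal.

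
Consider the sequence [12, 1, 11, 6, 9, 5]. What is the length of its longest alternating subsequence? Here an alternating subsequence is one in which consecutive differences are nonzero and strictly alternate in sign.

6

Track the best alternating length ending on an up-step vs a down-step at each position: up/down = 1/1, 1/2, 3/2, 3/4, 5/4, 3/6.
The maximum over both is 6; one such subsequence is 12, 1, 11, 6, 9, 5.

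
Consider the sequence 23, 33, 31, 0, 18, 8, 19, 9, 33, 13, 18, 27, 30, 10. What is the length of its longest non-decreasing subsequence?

Let dp[i] be the longest non-decreasing subsequence ending at position i. Then dp = [1, 2, 2, 1, 2, 2, 3, 3, 4, 4, 5, 6, 7, 4].
The maximum is 7; one witness is 0, 8, 9, 13, 18, 27, 30 at positions 4,6,8,10,11,12,13.

7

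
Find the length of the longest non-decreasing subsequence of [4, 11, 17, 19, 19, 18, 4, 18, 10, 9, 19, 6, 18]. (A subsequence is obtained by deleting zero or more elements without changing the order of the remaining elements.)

Scanning left to right, the best length ending at each element is: 4→1, 11→2, 17→3, 19→4, 19→5, 18→4, 4→2, 18→5, 10→3, 9→3, 19→6, 6→3, 18→6.
So the longest non-decreasing subsequence has length 6, e.g. 4, 11, 17, 19, 19, 19.

6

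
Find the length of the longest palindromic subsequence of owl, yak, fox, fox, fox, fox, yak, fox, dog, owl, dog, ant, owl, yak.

One longest palindromic subsequence is owl yak fox fox fox fox yak owl (positions 1,2,3,4,5,6,7,13); it reads the same forward and backward, and the interval DP gives dp[1][14] = 8.

8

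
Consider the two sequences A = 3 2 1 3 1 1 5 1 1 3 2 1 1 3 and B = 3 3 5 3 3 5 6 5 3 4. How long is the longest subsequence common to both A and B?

A longest common subsequence is 3, 3, 5, 3, 3 (length 5); the LCS DP confirms no longer common subsequence exists.

5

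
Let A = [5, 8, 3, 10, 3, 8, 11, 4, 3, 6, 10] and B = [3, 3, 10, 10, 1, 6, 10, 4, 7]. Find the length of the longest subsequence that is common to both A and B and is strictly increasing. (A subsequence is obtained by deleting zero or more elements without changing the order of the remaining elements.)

For each value that appears in both, track the longest common increasing run ending there.
The best achievable length is 3; one witness is 3, 6, 10 (A-positions 3,10,11, B-positions 1,6,7).

3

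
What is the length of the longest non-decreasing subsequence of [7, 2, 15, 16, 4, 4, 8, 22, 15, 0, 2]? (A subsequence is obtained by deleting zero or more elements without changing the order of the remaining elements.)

5

One longest non-decreasing subsequence is 2, 4, 4, 8, 22 (positions 2,5,6,7,8), of length 5; no longer one exists.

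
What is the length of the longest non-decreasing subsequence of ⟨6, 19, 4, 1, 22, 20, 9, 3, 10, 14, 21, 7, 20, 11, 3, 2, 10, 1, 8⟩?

5

Let dp[i] be the longest non-decreasing subsequence ending at position i. Then dp = [1, 2, 1, 1, 3, 3, 2, 2, 3, 4, 5, 3, 5, 4, 3, 2, 4, 2, 4].
The maximum is 5; one witness is 6, 9, 10, 14, 21 at positions 1,7,9,10,11.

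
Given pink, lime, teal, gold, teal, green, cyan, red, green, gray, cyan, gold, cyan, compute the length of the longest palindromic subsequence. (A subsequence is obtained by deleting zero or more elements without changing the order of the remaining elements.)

Using dp[i][j] = 2 + dp[i+1][j−1] if the ends match, else max(dp[i+1][j], dp[i][j−1]):
dp[1][13] = 5. A witness is gold cyan gray cyan gold at positions 4,7,10,11,12.

5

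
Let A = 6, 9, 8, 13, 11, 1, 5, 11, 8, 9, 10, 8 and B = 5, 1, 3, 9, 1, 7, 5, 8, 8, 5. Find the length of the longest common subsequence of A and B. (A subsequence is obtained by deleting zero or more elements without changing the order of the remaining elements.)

5

A longest common subsequence is 9, 1, 5, 8, 8 (length 5); the LCS DP confirms no longer common subsequence exists.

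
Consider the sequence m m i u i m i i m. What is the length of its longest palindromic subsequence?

One longest palindromic subsequence is miimiim (positions 1,3,5,6,7,8,9); it reads the same forward and backward, and the interval DP gives dp[1][9] = 7.

7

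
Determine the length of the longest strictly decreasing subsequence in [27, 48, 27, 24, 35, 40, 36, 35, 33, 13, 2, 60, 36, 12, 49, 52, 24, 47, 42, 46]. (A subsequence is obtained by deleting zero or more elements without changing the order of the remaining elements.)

One longest decreasing subsequence is 48, 40, 36, 35, 33, 13, 2 (positions 2,6,7,8,9,10,11), of length 7; no longer one exists.

7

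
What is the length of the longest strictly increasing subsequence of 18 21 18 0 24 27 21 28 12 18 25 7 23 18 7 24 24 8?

Let dp[i] be the longest increasing subsequence ending at position i. Then dp = [1, 2, 1, 1, 3, 4, 2, 5, 2, 3, 4, 2, 4, 3, 2, 5, 5, 3].
The maximum is 5; one witness is 18, 21, 24, 27, 28 at positions 1,2,5,6,8.

5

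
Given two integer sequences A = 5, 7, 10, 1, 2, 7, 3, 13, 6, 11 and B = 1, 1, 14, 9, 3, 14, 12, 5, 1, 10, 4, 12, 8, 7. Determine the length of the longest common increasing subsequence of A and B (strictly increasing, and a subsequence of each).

A longest common strictly increasing subsequence is 1, 3 (length 2); it appears in order in both A and B, and no longer such subsequence exists.

2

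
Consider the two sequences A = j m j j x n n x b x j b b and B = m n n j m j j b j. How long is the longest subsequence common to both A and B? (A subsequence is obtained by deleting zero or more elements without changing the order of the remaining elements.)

6

Backtracking the LCS table gives one alignment: j (A1,B4) → m (A2,B5) → j (A3,B6) → j (A4,B7) → b (A9,B8) → j (A11,B9).
So the longest common subsequence has length 6.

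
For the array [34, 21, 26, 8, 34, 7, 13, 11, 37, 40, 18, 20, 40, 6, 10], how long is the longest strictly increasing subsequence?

5

One longest increasing subsequence is 21, 26, 34, 37, 40 (positions 2,3,5,9,10), of length 5; no longer one exists.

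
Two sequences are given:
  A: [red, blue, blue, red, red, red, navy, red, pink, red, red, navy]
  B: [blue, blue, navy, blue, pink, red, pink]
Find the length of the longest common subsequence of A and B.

5

A longest common subsequence is blue, blue, navy, red, pink (length 5); the LCS DP confirms no longer common subsequence exists.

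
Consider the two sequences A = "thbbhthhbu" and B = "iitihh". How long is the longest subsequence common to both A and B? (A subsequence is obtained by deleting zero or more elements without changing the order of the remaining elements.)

A longest common subsequence is thh (length 3); the LCS DP confirms no longer common subsequence exists.

3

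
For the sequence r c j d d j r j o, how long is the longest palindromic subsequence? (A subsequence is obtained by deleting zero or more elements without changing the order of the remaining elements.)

6

Using dp[i][j] = 2 + dp[i+1][j−1] if the ends match, else max(dp[i+1][j], dp[i][j−1]):
dp[1][9] = 6. A witness is rjddjr at positions 1,3,4,5,6,7.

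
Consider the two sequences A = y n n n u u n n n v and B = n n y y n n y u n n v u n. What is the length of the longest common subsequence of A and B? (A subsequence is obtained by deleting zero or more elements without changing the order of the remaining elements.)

7

Backtracking the LCS table gives one alignment: y (A1,B4) → n (A2,B5) → n (A3,B6) → u (A6,B8) → n (A7,B9) → n (A8,B10) → n (A9,B13).
So the longest common subsequence has length 7.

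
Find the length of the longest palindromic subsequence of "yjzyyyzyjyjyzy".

11

One longest palindromic subsequence is yzyyyzyyyzy (positions 1,3,4,5,6,7,8,10,12,13,14); it reads the same forward and backward, and the interval DP gives dp[1][14] = 11.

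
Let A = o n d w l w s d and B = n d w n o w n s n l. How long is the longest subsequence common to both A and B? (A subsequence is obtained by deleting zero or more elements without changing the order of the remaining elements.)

5

A longest common subsequence is ndwws (length 5); the LCS DP confirms no longer common subsequence exists.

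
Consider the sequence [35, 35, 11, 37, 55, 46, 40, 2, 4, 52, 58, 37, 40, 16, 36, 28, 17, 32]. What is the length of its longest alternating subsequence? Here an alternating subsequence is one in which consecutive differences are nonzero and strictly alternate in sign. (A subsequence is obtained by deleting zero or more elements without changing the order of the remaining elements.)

11

A longest alternating subsequence is 35, 11, 55, 46, 52, 37, 40, 16, 36, 28, 32 (positions 1,3,5,6,10,12,13,14,15,16,18); its 10 consecutive differences strictly alternate in sign, and length 11 is optimal.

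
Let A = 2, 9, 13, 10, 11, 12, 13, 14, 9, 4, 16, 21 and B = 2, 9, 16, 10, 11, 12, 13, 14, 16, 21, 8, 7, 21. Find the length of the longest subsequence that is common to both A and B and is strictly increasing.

A longest common strictly increasing subsequence is 2, 9, 10, 11, 12, 13, 14, 16, 21 (length 9); it appears in order in both A and B, and no longer such subsequence exists.

9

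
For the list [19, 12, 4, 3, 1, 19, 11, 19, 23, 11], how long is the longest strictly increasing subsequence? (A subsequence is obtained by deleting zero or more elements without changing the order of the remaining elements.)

Let dp[i] be the longest increasing subsequence ending at position i. Then dp = [1, 1, 1, 1, 1, 2, 2, 3, 4, 2].
The maximum is 4; one witness is 4, 11, 19, 23 at positions 3,7,8,9.

4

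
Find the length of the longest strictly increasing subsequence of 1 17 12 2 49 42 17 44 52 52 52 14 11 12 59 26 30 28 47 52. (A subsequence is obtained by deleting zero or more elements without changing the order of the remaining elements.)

One longest increasing subsequence is 1, 2, 11, 12, 26, 30, 47, 52 (positions 1,4,13,14,16,17,19,20), of length 8; no longer one exists.

8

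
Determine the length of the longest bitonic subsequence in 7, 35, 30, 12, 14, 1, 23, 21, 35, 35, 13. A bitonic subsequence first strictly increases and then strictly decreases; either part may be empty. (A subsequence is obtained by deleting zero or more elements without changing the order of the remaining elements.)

One longest bitonic subsequence is 7, 35, 30, 23, 21, 13 (positions 1,2,3,7,8,11): it rises to 35 then falls. Length 6 is optimal.

6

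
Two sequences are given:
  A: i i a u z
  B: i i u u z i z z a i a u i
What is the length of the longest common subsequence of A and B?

4

Backtracking the LCS table gives one alignment: i (A1,B6) → i (A2,B10) → a (A3,B11) → u (A4,B12).
So the longest common subsequence has length 4.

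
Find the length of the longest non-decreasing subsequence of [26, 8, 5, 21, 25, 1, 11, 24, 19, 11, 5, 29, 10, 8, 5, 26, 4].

4

Let dp[i] be the longest non-decreasing subsequence ending at position i. Then dp = [1, 1, 1, 2, 3, 1, 2, 3, 3, 3, 2, 4, 3, 3, 3, 4, 2].
The maximum is 4; one witness is 8, 21, 25, 29 at positions 2,4,5,12.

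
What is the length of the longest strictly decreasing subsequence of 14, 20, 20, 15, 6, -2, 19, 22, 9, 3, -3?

Let dp[i] be the longest decreasing subsequence ending at position i. Then dp = [1, 1, 1, 2, 3, 4, 2, 1, 3, 4, 5].
The maximum is 5; one witness is 20, 15, 6, -2, -3 at positions 2,4,5,6,11.

5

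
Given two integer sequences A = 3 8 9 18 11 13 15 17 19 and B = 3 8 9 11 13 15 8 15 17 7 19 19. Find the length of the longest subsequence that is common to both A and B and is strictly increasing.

A longest common strictly increasing subsequence is 3, 8, 9, 11, 13, 15, 17, 19 (length 8); it appears in order in both A and B, and no longer such subsequence exists.

8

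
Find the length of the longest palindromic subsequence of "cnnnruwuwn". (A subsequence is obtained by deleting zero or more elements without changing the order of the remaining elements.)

5

One longest palindromic subsequence is nwuwn (positions 2,7,8,9,10); it reads the same forward and backward, and the interval DP gives dp[1][10] = 5.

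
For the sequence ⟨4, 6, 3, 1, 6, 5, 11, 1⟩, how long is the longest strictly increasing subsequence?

Let dp[i] be the longest increasing subsequence ending at position i. Then dp = [1, 2, 1, 1, 2, 2, 3, 1].
The maximum is 3; one witness is 4, 6, 11 at positions 1,2,7.

3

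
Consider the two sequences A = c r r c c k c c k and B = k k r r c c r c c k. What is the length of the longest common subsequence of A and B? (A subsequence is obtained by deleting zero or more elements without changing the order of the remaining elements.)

A longest common subsequence is rrcccck (length 7); the LCS DP confirms no longer common subsequence exists.

7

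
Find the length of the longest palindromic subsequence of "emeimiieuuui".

5

One longest palindromic subsequence is iuuui (positions 4,9,10,11,12); it reads the same forward and backward, and the interval DP gives dp[1][12] = 5.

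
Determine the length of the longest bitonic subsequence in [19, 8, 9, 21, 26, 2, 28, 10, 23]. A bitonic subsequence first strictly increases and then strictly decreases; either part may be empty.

One longest bitonic subsequence is 8, 9, 21, 26, 28, 23 (positions 2,3,4,5,7,9): it rises to 28 then falls. Length 6 is optimal.

6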